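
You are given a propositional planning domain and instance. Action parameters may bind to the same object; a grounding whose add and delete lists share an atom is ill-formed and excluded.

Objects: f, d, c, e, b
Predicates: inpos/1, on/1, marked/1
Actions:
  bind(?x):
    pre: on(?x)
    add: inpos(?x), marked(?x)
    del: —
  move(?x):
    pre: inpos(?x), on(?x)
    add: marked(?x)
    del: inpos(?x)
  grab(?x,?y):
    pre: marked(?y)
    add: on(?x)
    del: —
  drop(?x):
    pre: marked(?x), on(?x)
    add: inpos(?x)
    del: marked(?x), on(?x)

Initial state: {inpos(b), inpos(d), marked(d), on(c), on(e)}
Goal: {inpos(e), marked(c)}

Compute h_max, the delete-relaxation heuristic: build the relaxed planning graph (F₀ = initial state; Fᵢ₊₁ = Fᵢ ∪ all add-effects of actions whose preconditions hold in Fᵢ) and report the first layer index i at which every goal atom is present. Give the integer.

F0 = init (5 atoms)
F1 = F0 ∪ {inpos(c), inpos(e), marked(c), marked(e), on(b), on(d), on(f)}  (12 atoms)
goal ⊆ F1  ⇒  h_max = 1

1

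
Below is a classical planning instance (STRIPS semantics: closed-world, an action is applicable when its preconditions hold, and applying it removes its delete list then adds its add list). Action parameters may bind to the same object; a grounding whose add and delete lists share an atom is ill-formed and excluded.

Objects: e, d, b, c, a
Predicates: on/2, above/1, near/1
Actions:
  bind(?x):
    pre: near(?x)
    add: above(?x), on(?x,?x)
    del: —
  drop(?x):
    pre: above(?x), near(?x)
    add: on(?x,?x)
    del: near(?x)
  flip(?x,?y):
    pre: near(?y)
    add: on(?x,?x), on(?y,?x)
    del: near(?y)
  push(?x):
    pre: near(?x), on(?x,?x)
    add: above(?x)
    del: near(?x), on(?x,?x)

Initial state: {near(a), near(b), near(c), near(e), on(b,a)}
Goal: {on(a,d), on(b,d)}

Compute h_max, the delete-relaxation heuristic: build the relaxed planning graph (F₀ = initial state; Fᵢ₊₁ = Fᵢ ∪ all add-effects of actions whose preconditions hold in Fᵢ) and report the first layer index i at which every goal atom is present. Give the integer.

1

F0 = init (5 atoms)
F1 = F0 ∪ {above(a), above(b), above(c), above(e), on(a,a), on(a,b), on(a,c), on(a,d), on(a,e), on(b,b), on(b,c), on(b,d), on(b,e), on(c,a), on(c,b), on(c,c), on(c,d), on(c,e), on(d,d), on(e,a), on(e,b), on(e,c), on(e,d), on(e,e)}  (29 atoms)
goal ⊆ F1  ⇒  h_max = 1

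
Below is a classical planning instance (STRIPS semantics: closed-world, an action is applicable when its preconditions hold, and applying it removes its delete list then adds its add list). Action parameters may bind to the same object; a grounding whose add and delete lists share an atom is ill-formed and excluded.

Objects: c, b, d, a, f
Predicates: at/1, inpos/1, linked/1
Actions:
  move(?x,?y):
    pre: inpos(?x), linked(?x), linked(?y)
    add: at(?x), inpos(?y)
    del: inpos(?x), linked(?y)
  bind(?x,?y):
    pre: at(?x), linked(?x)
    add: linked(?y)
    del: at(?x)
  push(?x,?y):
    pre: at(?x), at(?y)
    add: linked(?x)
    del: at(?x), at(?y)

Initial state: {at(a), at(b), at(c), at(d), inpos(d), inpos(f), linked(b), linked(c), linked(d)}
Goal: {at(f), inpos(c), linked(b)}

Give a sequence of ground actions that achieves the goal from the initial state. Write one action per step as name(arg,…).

bind(c,f); move(f,c)

1. bind(c,f)  →  {at(a), at(b), at(d), inpos(d), inpos(f), linked(b), linked(c), linked(d), linked(f)}
2. move(f,c)  →  {at(a), at(b), at(d), at(f), inpos(c), inpos(d), linked(b), linked(d), linked(f)}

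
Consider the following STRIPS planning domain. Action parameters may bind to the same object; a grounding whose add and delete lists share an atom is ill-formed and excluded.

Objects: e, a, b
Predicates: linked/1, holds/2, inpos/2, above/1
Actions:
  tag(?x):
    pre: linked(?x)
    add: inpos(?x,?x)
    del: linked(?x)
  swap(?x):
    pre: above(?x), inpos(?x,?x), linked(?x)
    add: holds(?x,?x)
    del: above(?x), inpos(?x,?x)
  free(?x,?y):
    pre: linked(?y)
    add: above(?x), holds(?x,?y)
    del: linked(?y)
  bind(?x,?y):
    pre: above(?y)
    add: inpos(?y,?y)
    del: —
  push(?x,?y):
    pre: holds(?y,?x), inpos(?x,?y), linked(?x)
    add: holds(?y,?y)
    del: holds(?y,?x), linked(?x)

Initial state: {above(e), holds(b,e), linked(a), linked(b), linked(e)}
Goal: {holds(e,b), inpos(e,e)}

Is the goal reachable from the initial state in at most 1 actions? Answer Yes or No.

No

1. tag(e)  →  {above(e), holds(b,e), inpos(e,e), linked(a), linked(b)}
2. free(e,b)  →  {above(e), holds(b,e), holds(e,b), inpos(e,e), linked(a)}
optimal plan length = 2; 2 > 1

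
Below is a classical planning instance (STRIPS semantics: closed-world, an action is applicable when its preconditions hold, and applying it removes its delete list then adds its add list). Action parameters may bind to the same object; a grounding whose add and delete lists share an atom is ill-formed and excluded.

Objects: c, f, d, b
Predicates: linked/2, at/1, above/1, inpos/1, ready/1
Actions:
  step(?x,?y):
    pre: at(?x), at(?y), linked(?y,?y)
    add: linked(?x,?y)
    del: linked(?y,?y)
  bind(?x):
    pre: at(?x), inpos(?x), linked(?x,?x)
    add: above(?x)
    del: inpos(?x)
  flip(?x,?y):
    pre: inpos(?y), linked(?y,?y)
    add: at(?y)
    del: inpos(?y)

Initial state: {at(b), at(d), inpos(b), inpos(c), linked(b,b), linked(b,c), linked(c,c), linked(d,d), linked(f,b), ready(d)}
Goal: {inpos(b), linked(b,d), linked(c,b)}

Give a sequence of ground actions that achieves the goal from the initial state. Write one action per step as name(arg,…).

step(b,d); flip(c,c); step(c,b)

1. step(b,d)  →  {at(b), at(d), inpos(b), inpos(c), linked(b,b), linked(b,c), linked(b,d), linked(c,c), linked(f,b), ready(d)}
2. flip(c,c)  →  {at(b), at(c), at(d), inpos(b), linked(b,b), linked(b,c), linked(b,d), linked(c,c), linked(f,b), ready(d)}
3. step(c,b)  →  {at(b), at(c), at(d), inpos(b), linked(b,c), linked(b,d), linked(c,b), linked(c,c), linked(f,b), ready(d)}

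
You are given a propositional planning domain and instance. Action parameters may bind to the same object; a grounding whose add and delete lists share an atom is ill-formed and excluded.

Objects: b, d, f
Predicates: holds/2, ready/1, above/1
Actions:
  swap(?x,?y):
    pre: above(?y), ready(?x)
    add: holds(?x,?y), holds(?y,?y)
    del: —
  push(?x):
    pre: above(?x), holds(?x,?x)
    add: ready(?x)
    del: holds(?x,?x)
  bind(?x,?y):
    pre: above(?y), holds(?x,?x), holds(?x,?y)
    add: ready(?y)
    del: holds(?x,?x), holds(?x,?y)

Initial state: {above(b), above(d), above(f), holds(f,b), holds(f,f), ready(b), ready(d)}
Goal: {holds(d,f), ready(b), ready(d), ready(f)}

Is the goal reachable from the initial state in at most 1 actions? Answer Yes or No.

No

1. swap(d,f)  →  {above(b), above(d), above(f), holds(d,f), holds(f,b), holds(f,f), ready(b), ready(d)}
2. push(f)  →  {above(b), above(d), above(f), holds(d,f), holds(f,b), ready(b), ready(d), ready(f)}
optimal plan length = 2; 2 > 1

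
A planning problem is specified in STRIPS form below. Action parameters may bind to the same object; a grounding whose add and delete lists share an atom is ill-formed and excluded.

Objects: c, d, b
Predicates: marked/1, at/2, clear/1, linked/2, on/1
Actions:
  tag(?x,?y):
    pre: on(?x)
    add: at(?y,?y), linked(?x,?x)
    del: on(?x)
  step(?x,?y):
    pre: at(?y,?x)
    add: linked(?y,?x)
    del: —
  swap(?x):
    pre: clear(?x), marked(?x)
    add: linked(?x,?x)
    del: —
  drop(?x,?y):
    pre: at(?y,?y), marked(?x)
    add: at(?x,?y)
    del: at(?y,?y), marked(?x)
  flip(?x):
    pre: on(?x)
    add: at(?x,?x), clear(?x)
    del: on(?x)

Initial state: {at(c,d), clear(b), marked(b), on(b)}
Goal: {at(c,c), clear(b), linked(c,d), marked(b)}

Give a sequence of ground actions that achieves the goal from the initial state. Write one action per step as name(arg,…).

1. tag(b,c)  →  {at(c,c), at(c,d), clear(b), linked(b,b), marked(b)}
2. step(d,c)  →  {at(c,c), at(c,d), clear(b), linked(b,b), linked(c,d), marked(b)}

tag(b,c); step(d,c)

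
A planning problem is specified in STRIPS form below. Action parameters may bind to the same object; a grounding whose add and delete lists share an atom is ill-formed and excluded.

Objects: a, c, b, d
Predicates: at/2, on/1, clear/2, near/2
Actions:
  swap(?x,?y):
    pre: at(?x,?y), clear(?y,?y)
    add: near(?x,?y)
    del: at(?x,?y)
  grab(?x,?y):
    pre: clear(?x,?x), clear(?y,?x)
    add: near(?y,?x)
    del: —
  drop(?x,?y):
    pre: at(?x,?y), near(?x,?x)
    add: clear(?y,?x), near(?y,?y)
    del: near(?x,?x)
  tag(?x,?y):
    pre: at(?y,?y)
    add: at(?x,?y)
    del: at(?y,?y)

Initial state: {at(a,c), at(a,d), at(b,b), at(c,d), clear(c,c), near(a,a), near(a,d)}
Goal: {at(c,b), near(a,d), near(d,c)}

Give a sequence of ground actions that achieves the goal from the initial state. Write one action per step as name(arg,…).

grab(c,c); drop(c,d); grab(c,d); tag(c,b)

1. grab(c,c)  →  {at(a,c), at(a,d), at(b,b), at(c,d), clear(c,c), near(a,a), near(a,d), near(c,c)}
2. drop(c,d)  →  {at(a,c), at(a,d), at(b,b), at(c,d), clear(c,c), clear(d,c), near(a,a), near(a,d), near(d,d)}
3. grab(c,d)  →  {at(a,c), at(a,d), at(b,b), at(c,d), clear(c,c), clear(d,c), near(a,a), near(a,d), near(d,c), near(d,d)}
4. tag(c,b)  →  {at(a,c), at(a,d), at(c,b), at(c,d), clear(c,c), clear(d,c), near(a,a), near(a,d), near(d,c), near(d,d)}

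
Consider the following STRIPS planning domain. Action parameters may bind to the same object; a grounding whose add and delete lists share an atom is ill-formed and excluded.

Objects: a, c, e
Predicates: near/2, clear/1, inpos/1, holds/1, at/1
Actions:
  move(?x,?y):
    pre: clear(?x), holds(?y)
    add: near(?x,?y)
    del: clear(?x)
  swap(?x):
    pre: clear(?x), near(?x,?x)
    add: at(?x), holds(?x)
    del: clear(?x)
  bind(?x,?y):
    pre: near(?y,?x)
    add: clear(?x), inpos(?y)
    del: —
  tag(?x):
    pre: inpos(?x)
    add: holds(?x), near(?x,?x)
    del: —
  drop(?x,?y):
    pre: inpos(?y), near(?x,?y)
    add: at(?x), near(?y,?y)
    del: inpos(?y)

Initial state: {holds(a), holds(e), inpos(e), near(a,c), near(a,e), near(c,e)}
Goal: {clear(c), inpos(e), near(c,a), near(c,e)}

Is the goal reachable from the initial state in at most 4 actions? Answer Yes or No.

1. bind(c,a)  →  {clear(c), holds(a), holds(e), inpos(a), inpos(e), near(a,c), near(a,e), near(c,e)}
2. move(c,a)  →  {holds(a), holds(e), inpos(a), inpos(e), near(a,c), near(a,e), near(c,a), near(c,e)}
3. bind(c,a)  →  {clear(c), holds(a), holds(e), inpos(a), inpos(e), near(a,c), near(a,e), near(c,a), near(c,e)}
optimal plan length = 3; 3 ≤ 4

Yes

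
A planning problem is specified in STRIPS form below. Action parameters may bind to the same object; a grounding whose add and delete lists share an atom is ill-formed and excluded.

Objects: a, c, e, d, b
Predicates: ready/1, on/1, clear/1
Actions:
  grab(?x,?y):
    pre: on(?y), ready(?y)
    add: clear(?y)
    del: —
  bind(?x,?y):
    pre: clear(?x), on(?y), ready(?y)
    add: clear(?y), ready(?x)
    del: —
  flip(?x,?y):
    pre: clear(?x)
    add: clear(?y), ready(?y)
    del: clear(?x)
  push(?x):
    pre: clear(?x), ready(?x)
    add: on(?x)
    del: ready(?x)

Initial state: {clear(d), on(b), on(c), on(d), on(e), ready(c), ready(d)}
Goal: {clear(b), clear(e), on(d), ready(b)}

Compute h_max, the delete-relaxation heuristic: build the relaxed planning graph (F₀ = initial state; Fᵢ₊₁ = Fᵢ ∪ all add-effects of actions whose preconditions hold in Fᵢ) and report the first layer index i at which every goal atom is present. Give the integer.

1

F0 = init (7 atoms)
F1 = F0 ∪ {clear(a), clear(b), clear(c), clear(e), ready(a), ready(b), ready(e)}  (14 atoms)
goal ⊆ F1  ⇒  h_max = 1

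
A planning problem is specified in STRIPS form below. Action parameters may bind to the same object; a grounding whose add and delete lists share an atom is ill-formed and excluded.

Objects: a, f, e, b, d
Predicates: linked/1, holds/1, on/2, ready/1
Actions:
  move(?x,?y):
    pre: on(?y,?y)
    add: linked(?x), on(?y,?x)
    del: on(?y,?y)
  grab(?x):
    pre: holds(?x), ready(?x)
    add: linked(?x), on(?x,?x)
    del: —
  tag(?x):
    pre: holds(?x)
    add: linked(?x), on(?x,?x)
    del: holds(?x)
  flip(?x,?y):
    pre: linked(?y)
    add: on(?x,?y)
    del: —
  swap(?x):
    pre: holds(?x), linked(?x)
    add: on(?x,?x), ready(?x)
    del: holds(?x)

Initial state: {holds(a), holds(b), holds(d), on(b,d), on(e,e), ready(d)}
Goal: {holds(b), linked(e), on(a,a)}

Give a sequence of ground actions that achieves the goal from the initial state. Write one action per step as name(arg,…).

grab(d); move(e,d); tag(a)

1. grab(d)  →  {holds(a), holds(b), holds(d), linked(d), on(b,d), on(d,d), on(e,e), ready(d)}
2. move(e,d)  →  {holds(a), holds(b), holds(d), linked(d), linked(e), on(b,d), on(d,e), on(e,e), ready(d)}
3. tag(a)  →  {holds(b), holds(d), linked(a), linked(d), linked(e), on(a,a), on(b,d), on(d,e), on(e,e), ready(d)}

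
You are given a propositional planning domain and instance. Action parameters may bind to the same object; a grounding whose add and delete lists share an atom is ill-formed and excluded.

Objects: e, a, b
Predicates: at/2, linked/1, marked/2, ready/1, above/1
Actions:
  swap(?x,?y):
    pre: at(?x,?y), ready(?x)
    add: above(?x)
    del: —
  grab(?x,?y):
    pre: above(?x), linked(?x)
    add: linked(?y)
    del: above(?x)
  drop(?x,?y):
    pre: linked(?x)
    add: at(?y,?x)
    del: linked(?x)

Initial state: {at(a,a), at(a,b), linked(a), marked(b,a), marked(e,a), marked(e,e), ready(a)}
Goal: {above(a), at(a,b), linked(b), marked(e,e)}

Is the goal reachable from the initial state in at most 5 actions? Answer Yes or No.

1. swap(a,a)  →  {above(a), at(a,a), at(a,b), linked(a), marked(b,a), marked(e,a), marked(e,e), ready(a)}
2. grab(a,b)  →  {at(a,a), at(a,b), linked(a), linked(b), marked(b,a), marked(e,a), marked(e,e), ready(a)}
3. swap(a,a)  →  {above(a), at(a,a), at(a,b), linked(a), linked(b), marked(b,a), marked(e,a), marked(e,e), ready(a)}
optimal plan length = 3; 3 ≤ 5

Yes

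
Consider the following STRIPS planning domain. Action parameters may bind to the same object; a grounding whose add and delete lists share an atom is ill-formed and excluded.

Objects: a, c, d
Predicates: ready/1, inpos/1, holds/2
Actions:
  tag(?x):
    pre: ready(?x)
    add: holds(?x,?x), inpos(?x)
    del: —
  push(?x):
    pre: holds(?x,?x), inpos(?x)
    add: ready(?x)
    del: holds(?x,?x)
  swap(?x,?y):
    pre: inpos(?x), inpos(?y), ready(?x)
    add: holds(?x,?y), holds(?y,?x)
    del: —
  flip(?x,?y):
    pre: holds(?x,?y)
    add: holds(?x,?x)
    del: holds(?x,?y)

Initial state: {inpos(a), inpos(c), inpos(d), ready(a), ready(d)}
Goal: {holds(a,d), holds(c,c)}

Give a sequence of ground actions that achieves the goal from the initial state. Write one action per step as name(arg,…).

1. swap(a,c)  →  {holds(a,c), holds(c,a), inpos(a), inpos(c), inpos(d), ready(a), ready(d)}
2. swap(a,d)  →  {holds(a,c), holds(a,d), holds(c,a), holds(d,a), inpos(a), inpos(c), inpos(d), ready(a), ready(d)}
3. flip(c,a)  →  {holds(a,c), holds(a,d), holds(c,c), holds(d,a), inpos(a), inpos(c), inpos(d), ready(a), ready(d)}

swap(a,c); swap(a,d); flip(c,a)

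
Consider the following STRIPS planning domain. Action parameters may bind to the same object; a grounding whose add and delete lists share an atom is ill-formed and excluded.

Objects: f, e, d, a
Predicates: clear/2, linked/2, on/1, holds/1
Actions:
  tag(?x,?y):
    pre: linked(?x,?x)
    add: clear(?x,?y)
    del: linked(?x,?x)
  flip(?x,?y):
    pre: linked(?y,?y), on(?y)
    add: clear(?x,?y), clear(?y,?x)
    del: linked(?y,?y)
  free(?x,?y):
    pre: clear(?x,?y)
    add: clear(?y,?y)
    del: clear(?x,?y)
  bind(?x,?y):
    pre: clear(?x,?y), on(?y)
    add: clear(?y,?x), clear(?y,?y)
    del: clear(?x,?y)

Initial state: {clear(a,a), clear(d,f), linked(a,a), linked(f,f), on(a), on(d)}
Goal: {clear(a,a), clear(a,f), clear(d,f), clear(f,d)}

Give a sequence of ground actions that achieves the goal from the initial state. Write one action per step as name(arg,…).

tag(f,d); tag(a,f)

1. tag(f,d)  →  {clear(a,a), clear(d,f), clear(f,d), linked(a,a), on(a), on(d)}
2. tag(a,f)  →  {clear(a,a), clear(a,f), clear(d,f), clear(f,d), on(a), on(d)}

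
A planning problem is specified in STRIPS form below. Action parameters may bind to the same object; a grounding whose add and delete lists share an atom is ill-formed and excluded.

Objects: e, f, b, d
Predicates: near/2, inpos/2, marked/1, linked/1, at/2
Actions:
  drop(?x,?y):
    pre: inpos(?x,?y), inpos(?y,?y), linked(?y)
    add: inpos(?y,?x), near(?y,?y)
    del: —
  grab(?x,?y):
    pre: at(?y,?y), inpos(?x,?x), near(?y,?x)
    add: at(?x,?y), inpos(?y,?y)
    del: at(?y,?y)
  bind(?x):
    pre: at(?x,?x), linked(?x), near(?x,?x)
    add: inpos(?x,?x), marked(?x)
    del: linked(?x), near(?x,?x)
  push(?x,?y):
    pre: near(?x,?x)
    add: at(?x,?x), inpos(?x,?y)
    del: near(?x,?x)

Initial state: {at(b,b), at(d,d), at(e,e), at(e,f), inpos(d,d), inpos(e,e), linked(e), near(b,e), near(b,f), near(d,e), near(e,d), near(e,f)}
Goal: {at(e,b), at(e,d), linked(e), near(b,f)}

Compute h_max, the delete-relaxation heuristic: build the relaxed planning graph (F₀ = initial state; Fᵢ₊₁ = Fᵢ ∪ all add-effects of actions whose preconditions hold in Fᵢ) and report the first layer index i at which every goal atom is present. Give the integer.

1

F0 = init (12 atoms)
F1 = F0 ∪ {at(d,e), at(e,b), at(e,d), inpos(b,b), near(e,e)}  (17 atoms)
goal ⊆ F1  ⇒  h_max = 1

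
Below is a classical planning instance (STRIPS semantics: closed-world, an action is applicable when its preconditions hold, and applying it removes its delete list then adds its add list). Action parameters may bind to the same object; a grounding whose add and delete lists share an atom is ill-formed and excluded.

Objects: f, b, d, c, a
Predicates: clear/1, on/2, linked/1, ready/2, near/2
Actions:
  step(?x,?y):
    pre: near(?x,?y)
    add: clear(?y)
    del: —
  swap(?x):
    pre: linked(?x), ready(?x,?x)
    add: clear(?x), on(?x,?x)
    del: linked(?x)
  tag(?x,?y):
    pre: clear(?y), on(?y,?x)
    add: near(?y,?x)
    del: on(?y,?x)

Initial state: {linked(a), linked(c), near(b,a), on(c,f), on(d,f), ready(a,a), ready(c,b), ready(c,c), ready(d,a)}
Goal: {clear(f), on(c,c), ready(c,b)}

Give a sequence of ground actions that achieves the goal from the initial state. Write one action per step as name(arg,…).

1. swap(c)  →  {clear(c), linked(a), near(b,a), on(c,c), on(c,f), on(d,f), ready(a,a), ready(c,b), ready(c,c), ready(d,a)}
2. tag(f,c)  →  {clear(c), linked(a), near(b,a), near(c,f), on(c,c), on(d,f), ready(a,a), ready(c,b), ready(c,c), ready(d,a)}
3. step(c,f)  →  {clear(c), clear(f), linked(a), near(b,a), near(c,f), on(c,c), on(d,f), ready(a,a), ready(c,b), ready(c,c), ready(d,a)}

swap(c); tag(f,c); step(c,f)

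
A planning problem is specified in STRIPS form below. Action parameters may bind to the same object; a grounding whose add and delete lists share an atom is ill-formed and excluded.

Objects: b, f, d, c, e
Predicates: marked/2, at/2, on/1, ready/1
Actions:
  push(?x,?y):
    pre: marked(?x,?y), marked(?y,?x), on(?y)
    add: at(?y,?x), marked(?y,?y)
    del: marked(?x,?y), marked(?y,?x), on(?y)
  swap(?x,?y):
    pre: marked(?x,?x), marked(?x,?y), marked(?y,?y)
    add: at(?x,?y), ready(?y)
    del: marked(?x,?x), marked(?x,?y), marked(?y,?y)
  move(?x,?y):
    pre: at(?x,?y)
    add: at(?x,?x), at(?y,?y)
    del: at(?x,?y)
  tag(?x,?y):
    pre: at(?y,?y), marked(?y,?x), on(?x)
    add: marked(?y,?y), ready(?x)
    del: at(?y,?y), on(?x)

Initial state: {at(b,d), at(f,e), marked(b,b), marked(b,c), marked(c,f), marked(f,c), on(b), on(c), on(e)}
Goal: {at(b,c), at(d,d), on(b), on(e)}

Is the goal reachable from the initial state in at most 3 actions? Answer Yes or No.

1. push(f,c)  →  {at(b,d), at(c,f), at(f,e), marked(b,b), marked(b,c), marked(c,c), on(b), on(e)}
2. swap(b,c)  →  {at(b,c), at(b,d), at(c,f), at(f,e), on(b), on(e), ready(c)}
3. move(b,d)  →  {at(b,b), at(b,c), at(c,f), at(d,d), at(f,e), on(b), on(e), ready(c)}
optimal plan length = 3; 3 ≤ 3

Yes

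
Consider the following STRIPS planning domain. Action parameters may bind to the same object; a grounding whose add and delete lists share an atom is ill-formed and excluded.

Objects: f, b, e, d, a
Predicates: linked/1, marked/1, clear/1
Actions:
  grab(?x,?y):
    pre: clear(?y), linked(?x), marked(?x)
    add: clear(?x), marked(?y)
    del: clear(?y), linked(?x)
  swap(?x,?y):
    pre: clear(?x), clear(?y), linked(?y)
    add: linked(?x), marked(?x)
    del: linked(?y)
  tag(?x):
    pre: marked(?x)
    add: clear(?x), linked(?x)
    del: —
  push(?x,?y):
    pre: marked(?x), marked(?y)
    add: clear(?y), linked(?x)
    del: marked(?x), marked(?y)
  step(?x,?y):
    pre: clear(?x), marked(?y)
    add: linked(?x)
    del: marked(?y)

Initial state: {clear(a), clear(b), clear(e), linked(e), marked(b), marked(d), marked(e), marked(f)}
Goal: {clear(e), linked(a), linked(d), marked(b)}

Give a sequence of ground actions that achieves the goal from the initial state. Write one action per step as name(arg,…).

1. swap(a,e)  →  {clear(a), clear(b), clear(e), linked(a), marked(a), marked(b), marked(d), marked(e), marked(f)}
2. tag(d)  →  {clear(a), clear(b), clear(d), clear(e), linked(a), linked(d), marked(a), marked(b), marked(d), marked(e), marked(f)}

swap(a,e); tag(d)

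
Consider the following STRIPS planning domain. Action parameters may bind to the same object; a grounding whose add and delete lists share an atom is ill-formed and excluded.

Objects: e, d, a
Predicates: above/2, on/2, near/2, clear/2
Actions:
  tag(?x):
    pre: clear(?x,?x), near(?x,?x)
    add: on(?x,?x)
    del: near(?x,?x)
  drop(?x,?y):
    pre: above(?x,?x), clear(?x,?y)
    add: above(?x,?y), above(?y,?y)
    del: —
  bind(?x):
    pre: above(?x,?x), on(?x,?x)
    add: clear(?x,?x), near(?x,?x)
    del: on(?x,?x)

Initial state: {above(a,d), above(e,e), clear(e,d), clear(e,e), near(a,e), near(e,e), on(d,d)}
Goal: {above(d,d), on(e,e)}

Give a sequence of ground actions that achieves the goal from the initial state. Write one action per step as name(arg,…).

tag(e); drop(e,d)

1. tag(e)  →  {above(a,d), above(e,e), clear(e,d), clear(e,e), near(a,e), on(d,d), on(e,e)}
2. drop(e,d)  →  {above(a,d), above(d,d), above(e,d), above(e,e), clear(e,d), clear(e,e), near(a,e), on(d,d), on(e,e)}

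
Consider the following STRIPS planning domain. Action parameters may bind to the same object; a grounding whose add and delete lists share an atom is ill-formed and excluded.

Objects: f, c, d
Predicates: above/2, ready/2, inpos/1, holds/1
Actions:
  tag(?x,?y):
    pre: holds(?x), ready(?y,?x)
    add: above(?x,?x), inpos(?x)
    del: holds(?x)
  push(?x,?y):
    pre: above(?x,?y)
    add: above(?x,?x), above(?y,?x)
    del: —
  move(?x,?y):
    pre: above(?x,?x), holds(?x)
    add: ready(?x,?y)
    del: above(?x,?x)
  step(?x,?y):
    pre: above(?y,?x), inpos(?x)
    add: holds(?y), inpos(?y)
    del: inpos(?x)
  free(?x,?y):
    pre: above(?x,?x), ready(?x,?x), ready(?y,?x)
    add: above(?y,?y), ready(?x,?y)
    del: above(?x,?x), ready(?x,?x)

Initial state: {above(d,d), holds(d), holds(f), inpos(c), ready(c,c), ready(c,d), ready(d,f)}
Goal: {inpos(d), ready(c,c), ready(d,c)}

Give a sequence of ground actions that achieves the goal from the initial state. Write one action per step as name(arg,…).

1. move(d,c)  →  {holds(d), holds(f), inpos(c), ready(c,c), ready(c,d), ready(d,c), ready(d,f)}
2. tag(d,c)  →  {above(d,d), holds(f), inpos(c), inpos(d), ready(c,c), ready(c,d), ready(d,c), ready(d,f)}

move(d,c); tag(d,c)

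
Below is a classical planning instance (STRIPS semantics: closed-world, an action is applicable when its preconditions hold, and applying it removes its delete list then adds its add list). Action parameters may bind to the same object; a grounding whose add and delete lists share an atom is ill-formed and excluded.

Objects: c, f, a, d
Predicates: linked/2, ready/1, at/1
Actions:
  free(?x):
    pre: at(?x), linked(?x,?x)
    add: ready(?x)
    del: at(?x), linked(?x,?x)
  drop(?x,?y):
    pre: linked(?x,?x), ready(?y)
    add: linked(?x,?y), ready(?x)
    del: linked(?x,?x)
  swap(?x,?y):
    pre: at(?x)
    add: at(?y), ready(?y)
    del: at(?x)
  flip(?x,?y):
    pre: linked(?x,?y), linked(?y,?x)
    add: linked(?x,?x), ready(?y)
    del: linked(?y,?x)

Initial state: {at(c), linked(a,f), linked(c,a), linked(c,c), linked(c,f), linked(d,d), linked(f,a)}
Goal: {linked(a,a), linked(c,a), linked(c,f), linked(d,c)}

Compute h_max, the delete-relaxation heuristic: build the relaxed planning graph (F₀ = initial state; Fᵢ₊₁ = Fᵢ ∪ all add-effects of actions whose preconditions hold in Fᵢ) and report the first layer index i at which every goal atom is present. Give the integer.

F0 = init (7 atoms)
F1 = F0 ∪ {at(a), at(d), at(f), linked(a,a), linked(f,f), ready(a), ready(c), ready(d), ready(f)}  (16 atoms)
F2 = F1 ∪ {linked(a,c), linked(a,d), linked(c,d), linked(d,a), linked(d,c), linked(d,f), linked(f,c), linked(f,d)}  (24 atoms)
goal ⊆ F2  ⇒  h_max = 2

2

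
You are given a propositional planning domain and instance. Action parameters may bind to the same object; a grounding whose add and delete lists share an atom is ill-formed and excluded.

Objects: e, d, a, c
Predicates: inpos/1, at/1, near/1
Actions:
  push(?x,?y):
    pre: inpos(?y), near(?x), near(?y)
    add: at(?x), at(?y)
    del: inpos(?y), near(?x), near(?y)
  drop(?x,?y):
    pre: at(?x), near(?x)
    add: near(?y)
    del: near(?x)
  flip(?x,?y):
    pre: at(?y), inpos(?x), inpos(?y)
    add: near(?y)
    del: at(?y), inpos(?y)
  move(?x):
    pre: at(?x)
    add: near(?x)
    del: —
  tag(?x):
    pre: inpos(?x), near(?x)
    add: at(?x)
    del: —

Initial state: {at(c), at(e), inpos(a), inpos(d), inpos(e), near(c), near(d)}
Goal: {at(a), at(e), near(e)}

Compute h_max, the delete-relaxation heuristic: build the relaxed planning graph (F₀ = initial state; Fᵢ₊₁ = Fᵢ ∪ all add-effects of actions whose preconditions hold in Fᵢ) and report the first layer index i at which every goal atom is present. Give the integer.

2

F0 = init (7 atoms)
F1 = F0 ∪ {at(d), near(a), near(e)}  (10 atoms)
F2 = F1 ∪ {at(a)}  (11 atoms)
goal ⊆ F2  ⇒  h_max = 2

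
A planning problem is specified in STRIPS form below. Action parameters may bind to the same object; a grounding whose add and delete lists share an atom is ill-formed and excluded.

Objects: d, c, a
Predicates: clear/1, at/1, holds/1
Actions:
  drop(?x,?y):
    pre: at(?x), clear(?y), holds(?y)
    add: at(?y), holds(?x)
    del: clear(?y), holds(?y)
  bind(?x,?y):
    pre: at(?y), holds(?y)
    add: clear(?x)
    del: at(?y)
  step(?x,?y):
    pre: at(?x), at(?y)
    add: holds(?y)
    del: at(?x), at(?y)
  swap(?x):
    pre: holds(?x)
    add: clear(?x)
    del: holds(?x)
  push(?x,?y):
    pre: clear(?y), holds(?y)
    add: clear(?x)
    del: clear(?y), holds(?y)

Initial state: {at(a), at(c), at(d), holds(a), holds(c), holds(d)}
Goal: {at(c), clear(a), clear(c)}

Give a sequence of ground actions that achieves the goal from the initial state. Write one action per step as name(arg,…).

1. bind(c,d)  →  {at(a), at(c), clear(c), holds(a), holds(c), holds(d)}
2. bind(a,a)  →  {at(c), clear(a), clear(c), holds(a), holds(c), holds(d)}

bind(c,d); bind(a,a)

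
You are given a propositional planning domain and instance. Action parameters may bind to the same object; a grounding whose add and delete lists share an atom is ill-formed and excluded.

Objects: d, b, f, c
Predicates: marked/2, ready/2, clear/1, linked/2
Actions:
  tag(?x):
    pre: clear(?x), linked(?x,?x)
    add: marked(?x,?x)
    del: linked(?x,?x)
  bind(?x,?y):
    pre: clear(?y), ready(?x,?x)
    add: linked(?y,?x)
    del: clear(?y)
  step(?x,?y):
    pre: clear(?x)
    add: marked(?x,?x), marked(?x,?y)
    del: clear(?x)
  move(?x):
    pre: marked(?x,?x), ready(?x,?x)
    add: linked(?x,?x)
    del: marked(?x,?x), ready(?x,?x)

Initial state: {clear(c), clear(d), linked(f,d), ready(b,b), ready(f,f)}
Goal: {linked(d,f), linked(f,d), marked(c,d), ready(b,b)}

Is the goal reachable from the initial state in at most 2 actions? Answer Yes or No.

Yes

1. bind(f,d)  →  {clear(c), linked(d,f), linked(f,d), ready(b,b), ready(f,f)}
2. step(c,d)  →  {linked(d,f), linked(f,d), marked(c,c), marked(c,d), ready(b,b), ready(f,f)}
optimal plan length = 2; 2 ≤ 2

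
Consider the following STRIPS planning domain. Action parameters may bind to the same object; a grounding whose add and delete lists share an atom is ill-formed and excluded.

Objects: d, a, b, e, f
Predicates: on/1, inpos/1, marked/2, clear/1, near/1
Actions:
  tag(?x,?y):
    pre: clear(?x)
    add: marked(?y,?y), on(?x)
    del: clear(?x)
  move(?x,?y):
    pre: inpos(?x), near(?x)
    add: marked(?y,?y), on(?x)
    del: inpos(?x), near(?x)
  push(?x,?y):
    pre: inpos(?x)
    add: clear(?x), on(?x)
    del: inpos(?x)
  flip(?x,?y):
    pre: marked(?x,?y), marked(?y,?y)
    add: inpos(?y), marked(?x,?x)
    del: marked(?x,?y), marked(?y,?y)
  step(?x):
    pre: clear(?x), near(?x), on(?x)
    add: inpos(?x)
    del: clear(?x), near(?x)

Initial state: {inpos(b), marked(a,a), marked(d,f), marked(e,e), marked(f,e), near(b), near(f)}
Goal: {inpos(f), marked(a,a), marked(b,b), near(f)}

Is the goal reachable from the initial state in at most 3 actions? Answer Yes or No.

Yes

1. move(b,b)  →  {marked(a,a), marked(b,b), marked(d,f), marked(e,e), marked(f,e), near(f), on(b)}
2. flip(f,e)  →  {inpos(e), marked(a,a), marked(b,b), marked(d,f), marked(f,f), near(f), on(b)}
3. flip(d,f)  →  {inpos(e), inpos(f), marked(a,a), marked(b,b), marked(d,d), near(f), on(b)}
optimal plan length = 3; 3 ≤ 3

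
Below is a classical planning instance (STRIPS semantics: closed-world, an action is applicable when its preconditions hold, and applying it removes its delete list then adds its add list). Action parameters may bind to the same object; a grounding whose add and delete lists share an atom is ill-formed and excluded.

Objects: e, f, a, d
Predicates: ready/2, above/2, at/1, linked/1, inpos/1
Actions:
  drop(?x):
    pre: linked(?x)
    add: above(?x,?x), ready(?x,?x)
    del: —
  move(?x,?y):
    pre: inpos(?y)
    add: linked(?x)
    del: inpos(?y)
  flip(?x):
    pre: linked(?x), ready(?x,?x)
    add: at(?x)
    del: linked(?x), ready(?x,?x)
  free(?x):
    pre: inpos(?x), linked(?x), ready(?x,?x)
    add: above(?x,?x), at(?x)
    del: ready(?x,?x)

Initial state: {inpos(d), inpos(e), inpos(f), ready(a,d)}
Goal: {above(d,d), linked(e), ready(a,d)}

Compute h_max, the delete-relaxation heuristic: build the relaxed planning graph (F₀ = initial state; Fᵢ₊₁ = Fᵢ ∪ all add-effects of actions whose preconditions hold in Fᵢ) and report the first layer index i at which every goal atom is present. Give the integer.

F0 = init (4 atoms)
F1 = F0 ∪ {linked(a), linked(d), linked(e), linked(f)}  (8 atoms)
F2 = F1 ∪ {above(a,a), above(d,d), above(e,e), above(f,f), ready(a,a), ready(d,d), ready(e,e), ready(f,f)}  (16 atoms)
goal ⊆ F2  ⇒  h_max = 2

2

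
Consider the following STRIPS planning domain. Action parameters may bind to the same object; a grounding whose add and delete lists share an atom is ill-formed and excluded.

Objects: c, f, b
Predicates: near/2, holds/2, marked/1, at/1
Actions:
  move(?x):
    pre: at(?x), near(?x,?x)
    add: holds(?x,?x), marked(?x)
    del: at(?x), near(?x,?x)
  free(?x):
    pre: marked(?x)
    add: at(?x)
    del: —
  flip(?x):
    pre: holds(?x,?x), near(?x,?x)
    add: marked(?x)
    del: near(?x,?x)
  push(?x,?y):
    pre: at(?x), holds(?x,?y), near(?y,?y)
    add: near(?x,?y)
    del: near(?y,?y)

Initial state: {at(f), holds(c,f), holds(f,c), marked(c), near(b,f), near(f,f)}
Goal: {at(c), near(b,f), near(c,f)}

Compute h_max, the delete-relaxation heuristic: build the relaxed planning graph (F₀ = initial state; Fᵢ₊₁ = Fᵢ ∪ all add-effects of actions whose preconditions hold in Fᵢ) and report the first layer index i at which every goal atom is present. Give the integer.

2

F0 = init (6 atoms)
F1 = F0 ∪ {at(c), holds(f,f), marked(f)}  (9 atoms)
F2 = F1 ∪ {near(c,f)}  (10 atoms)
goal ⊆ F2  ⇒  h_max = 2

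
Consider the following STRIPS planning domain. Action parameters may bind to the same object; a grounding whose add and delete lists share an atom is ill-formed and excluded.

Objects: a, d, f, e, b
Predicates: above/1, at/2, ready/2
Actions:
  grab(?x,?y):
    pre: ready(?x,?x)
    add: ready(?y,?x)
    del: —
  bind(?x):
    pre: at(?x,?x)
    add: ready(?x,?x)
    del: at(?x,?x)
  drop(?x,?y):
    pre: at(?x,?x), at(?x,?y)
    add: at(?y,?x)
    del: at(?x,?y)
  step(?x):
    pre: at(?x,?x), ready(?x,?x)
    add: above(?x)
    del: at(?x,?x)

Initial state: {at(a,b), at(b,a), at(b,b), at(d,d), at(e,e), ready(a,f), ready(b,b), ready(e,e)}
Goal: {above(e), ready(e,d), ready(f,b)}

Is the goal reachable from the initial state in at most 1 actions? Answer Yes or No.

No

1. grab(b,f)  →  {at(a,b), at(b,a), at(b,b), at(d,d), at(e,e), ready(a,f), ready(b,b), ready(e,e), ready(f,b)}
2. bind(d)  →  {at(a,b), at(b,a), at(b,b), at(e,e), ready(a,f), ready(b,b), ready(d,d), ready(e,e), ready(f,b)}
3. grab(d,e)  →  {at(a,b), at(b,a), at(b,b), at(e,e), ready(a,f), ready(b,b), ready(d,d), ready(e,d), ready(e,e), ready(f,b)}
4. step(e)  →  {above(e), at(a,b), at(b,a), at(b,b), ready(a,f), ready(b,b), ready(d,d), ready(e,d), ready(e,e), ready(f,b)}
optimal plan length = 4; 4 > 1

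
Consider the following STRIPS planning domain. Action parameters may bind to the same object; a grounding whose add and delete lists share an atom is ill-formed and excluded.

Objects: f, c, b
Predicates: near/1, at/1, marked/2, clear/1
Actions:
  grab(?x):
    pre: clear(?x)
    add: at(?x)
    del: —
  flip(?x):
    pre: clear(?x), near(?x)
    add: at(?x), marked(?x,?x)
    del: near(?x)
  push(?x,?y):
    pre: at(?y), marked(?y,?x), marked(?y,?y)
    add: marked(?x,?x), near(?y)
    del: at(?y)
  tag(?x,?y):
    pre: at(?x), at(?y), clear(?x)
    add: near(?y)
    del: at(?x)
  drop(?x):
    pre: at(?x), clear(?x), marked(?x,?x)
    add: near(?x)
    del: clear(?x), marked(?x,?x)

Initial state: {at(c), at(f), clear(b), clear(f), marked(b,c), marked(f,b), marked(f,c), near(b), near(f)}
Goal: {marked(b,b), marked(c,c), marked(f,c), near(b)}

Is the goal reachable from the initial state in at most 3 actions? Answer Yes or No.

1. flip(b)  →  {at(b), at(c), at(f), clear(b), clear(f), marked(b,b), marked(b,c), marked(f,b), marked(f,c), near(f)}
2. push(c,b)  →  {at(c), at(f), clear(b), clear(f), marked(b,b), marked(b,c), marked(c,c), marked(f,b), marked(f,c), near(b), near(f)}
optimal plan length = 2; 2 ≤ 3

Yes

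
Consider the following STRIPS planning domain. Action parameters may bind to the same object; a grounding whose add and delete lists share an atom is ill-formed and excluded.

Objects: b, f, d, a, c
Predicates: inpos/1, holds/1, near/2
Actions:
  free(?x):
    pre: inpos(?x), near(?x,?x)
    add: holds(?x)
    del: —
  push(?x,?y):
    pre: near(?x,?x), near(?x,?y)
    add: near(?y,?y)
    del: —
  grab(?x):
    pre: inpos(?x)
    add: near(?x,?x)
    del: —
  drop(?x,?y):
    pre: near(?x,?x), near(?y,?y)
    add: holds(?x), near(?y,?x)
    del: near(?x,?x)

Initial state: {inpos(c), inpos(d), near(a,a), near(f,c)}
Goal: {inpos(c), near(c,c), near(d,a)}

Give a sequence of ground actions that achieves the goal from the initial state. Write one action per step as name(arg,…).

1. grab(d)  →  {inpos(c), inpos(d), near(a,a), near(d,d), near(f,c)}
2. grab(c)  →  {inpos(c), inpos(d), near(a,a), near(c,c), near(d,d), near(f,c)}
3. drop(a,d)  →  {holds(a), inpos(c), inpos(d), near(c,c), near(d,a), near(d,d), near(f,c)}

grab(d); grab(c); drop(a,d)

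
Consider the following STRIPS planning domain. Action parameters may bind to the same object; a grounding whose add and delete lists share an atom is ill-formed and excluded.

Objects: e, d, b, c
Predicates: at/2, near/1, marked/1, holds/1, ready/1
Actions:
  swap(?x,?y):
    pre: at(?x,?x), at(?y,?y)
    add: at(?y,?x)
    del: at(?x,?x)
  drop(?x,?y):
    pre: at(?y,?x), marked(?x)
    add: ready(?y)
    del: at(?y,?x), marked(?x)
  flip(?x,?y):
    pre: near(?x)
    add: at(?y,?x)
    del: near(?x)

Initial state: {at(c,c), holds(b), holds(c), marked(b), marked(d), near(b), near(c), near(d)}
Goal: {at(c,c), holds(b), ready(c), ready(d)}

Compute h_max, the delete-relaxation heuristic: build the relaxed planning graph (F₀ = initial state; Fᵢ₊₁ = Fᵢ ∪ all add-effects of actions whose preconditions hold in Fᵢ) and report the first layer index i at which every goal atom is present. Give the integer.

F0 = init (8 atoms)
F1 = F0 ∪ {at(b,b), at(b,c), at(b,d), at(c,b), at(c,d), at(d,b), at(d,c), at(d,d), at(e,b), at(e,c), at(e,d)}  (19 atoms)
F2 = F1 ∪ {ready(b), ready(c), ready(d), ready(e)}  (23 atoms)
goal ⊆ F2  ⇒  h_max = 2

2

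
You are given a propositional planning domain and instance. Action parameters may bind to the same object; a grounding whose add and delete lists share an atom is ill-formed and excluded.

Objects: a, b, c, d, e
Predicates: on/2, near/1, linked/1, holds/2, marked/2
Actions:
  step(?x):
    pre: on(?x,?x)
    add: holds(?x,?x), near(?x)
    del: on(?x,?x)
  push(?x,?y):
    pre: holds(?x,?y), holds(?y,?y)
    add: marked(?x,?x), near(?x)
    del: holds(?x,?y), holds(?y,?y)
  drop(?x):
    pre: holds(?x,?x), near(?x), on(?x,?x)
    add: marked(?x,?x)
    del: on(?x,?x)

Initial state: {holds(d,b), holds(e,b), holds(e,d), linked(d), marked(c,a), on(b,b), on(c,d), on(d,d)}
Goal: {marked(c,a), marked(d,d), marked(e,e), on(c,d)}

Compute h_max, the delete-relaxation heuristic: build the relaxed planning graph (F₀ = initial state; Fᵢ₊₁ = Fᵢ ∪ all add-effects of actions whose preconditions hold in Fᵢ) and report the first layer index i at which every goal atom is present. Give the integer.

2

F0 = init (8 atoms)
F1 = F0 ∪ {holds(b,b), holds(d,d), near(b), near(d)}  (12 atoms)
F2 = F1 ∪ {marked(b,b), marked(d,d), marked(e,e), near(e)}  (16 atoms)
goal ⊆ F2  ⇒  h_max = 2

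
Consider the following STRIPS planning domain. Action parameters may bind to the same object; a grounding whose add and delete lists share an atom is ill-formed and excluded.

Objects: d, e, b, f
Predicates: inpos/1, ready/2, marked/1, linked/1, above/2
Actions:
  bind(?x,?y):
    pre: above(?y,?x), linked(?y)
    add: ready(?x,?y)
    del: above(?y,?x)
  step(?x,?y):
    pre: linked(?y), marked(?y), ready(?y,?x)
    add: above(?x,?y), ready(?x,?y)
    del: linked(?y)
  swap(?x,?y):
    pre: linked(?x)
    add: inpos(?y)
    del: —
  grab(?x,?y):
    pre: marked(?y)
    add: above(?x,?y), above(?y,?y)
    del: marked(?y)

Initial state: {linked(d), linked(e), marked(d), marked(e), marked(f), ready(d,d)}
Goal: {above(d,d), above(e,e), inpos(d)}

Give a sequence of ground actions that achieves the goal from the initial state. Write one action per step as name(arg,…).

step(d,d); swap(e,d); grab(d,e)

1. step(d,d)  →  {above(d,d), linked(e), marked(d), marked(e), marked(f), ready(d,d)}
2. swap(e,d)  →  {above(d,d), inpos(d), linked(e), marked(d), marked(e), marked(f), ready(d,d)}
3. grab(d,e)  →  {above(d,d), above(d,e), above(e,e), inpos(d), linked(e), marked(d), marked(f), ready(d,d)}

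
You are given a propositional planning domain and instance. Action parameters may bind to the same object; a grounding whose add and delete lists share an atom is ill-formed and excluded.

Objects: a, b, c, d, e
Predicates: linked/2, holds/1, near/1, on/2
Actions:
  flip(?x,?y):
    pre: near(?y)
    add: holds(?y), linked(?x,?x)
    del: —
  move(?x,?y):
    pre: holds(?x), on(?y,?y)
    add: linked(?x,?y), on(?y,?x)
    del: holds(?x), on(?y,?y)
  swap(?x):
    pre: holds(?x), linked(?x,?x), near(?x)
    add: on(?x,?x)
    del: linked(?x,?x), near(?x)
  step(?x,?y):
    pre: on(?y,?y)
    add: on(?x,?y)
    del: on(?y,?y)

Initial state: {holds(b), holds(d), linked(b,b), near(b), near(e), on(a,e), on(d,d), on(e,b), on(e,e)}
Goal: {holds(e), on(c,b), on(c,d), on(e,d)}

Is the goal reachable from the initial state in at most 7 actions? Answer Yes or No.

1. flip(a,e)  →  {holds(b), holds(d), holds(e), linked(a,a), linked(b,b), near(b), near(e), on(a,e), on(d,d), on(e,b), on(e,e)}
2. move(d,e)  →  {holds(b), holds(e), linked(a,a), linked(b,b), linked(d,e), near(b), near(e), on(a,e), on(d,d), on(e,b), on(e,d)}
3. swap(b)  →  {holds(b), holds(e), linked(a,a), linked(d,e), near(e), on(a,e), on(b,b), on(d,d), on(e,b), on(e,d)}
4. step(c,b)  →  {holds(b), holds(e), linked(a,a), linked(d,e), near(e), on(a,e), on(c,b), on(d,d), on(e,b), on(e,d)}
5. step(c,d)  →  {holds(b), holds(e), linked(a,a), linked(d,e), near(e), on(a,e), on(c,b), on(c,d), on(e,b), on(e,d)}
optimal plan length = 5; 5 ≤ 7

Yes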